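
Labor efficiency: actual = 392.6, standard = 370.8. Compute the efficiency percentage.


Efficiency = (actual / standard) × 100
= (392.6 / 370.8) × 100
= 105.9%


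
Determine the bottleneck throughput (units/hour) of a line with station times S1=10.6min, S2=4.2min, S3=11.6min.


Bottleneck = longest station time
Station times: [10.6, 4.2, 11.6]
Max = 11.6 min
Rate = 60 / 11.6
= 5.17 units/hour (bottleneck: 11.6min)


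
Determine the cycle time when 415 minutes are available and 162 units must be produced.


Cycle time = available time / demand
= 415 / 162
= 2.56 min/unit


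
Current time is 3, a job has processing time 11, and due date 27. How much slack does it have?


Slack = due - current_time - processing
= 27 - 3 - 11
= 13


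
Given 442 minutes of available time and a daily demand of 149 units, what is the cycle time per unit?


Cycle time = available time / demand
= 442 / 149
= 2.97 min/unit


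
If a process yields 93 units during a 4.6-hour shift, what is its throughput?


Throughput = units / time
= 93 / 4.6
= 20.2 units/hour


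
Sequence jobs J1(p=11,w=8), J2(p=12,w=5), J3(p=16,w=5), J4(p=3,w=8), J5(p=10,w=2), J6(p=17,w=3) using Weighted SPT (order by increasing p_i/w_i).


WSPT (Smith's rule): sort by p/w ascending
  J4: p/w = 3/8 = 0.375
  J1: p/w = 11/8 = 1.375
  J2: p/w = 12/5 = 2.400
  J3: p/w = 16/5 = 3.200
  J5: p/w = 10/2 = 5.000
  J6: p/w = 17/3 = 5.667
Order: J4 → J1 → J2 → J3 → J5 → J6


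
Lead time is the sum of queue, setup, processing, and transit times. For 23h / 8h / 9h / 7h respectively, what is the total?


Lead time = queue + setup + processing + transit
= 23 + 8 + 9 + 7
= 47 hours


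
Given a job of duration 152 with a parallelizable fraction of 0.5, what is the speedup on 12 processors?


Amdahl's law: T_p = T × ((1-p) + p/N)
= 152 × ((1-0.5) + 0.5/12)
= 152 × (0.50 + 0.0417)
= 152 × 0.5417
= 82.33
Speedup = 152/82.33
= 1.85×


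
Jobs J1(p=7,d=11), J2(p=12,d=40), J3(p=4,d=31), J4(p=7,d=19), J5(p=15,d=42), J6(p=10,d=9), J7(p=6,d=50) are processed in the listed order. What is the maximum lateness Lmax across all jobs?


Lateness per job (L = C - d):
  J1: C=7, d=11, L=-4
  J2: C=19, d=40, L=-21
  J3: C=23, d=31, L=-8
  J4: C=30, d=19, L=11
  J5: C=45, d=42, L=3
  J6: C=55, d=9, L=46
  J7: C=61, d=50, L=11
Lmax = max(-4, -21, -8, 11, 3, 46, 11)
= 46


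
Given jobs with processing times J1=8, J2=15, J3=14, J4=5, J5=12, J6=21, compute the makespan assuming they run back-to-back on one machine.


Sequential makespan: sum all processing times
= 8 + 15 + 14 + 5 + 12 + 21
= 75 time units


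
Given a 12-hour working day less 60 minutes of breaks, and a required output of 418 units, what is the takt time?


Available = 12×60 - 60 = 660 min
Takt time = 660 / 418
= 1.58 min/unit


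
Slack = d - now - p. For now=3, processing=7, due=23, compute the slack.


Slack = due - current_time - processing
= 23 - 3 - 7
= 13


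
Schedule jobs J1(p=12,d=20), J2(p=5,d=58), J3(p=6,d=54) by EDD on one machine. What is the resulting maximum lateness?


EDD order: J1 → J3 → J2
Completion and lateness:
  J1: C=12, d=20, L=12-20=-8
  J3: C=18, d=54, L=18-54=-36
  J2: C=23, d=58, L=23-58=-35
Lmax = max(-8, -36, -35)
= -8


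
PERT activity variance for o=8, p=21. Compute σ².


σ² = ((p - o) / 6)² = (p - o)² / 36
= (21 - 8)² / 36
= 13² / 36
= 169 / 36
= 4.6944


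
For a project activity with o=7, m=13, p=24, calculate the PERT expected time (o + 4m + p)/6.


te = (o + 4m + p) / 6
= (7 + 4×13 + 24) / 6
= (7 + 52 + 24) / 6
= 83 / 6
= 13.83


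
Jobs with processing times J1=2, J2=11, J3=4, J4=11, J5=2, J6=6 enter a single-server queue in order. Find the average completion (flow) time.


Completion times:
  J1: completes at 2
  J2: completes at 13
  J3: completes at 17
  J4: completes at 28
  J5: completes at 30
  J6: completes at 36
Sum = 126
Average = 126/6
= 21.00


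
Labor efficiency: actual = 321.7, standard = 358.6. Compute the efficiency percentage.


Efficiency = (actual / standard) × 100
= (321.7 / 358.6) × 100
= 89.7%


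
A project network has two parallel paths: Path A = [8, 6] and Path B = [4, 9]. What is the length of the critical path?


Path A: 8 + 6 = 14
Path B: 4 + 9 = 13
Critical path = longest = max(14, 13)
= 14 (Path A)


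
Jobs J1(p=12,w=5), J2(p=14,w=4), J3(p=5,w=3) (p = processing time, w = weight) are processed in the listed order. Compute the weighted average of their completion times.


Completion times:
  J1: C=12, w×C=5×12=60
  J2: C=26, w×C=4×26=104
  J3: C=31, w×C=3×31=93
Sum w×C = 257
Sum w = 12
Weighted avg = 257/12
= 21.42


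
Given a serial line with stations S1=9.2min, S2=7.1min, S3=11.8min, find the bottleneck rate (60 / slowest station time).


Bottleneck = longest station time
Station times: [9.2, 7.1, 11.8]
Max = 11.8 min
Rate = 60 / 11.8
= 5.08 units/hour (bottleneck: 11.8min)


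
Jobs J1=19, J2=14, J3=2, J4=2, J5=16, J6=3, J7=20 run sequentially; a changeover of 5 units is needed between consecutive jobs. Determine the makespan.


Makespan = Σ processing + (n-1) × setup
= (19 + 14 + 2 + 2 + 16 + 3 + 20) + (7-1)×5
= 76 + 30
= 106 time units


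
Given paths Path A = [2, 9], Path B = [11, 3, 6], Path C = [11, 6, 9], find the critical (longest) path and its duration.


Path A: 2 + 9 = 11
Path B: 11 + 3 + 6 = 20
Path C: 11 + 6 + 9 = 26
Critical path = longest = max(11, 20, 26)
= 26 (Path C)


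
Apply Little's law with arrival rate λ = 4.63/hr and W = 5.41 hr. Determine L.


Little's law: L = λ × W
= 4.63 × 5.41
= 25.05


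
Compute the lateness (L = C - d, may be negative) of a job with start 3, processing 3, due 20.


Completion = 3 + 3 = 6
Lateness = C - d = 6 - 20
= -14


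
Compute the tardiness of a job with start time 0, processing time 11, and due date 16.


Completion = start + processing = 0 + 11 = 11
Tardiness = max(0, C - d) = max(0, 11 - 16)
= max(0, -5)
= 0


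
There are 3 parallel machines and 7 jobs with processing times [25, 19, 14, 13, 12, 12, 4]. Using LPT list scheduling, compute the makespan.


Jobs (LPT sorted): [25, 19, 14, 13, 12, 12, 4]
Machines: 3
  J=25 → Machine 1 (load: 0+25=25)
  J=19 → Machine 2 (load: 0+19=19)
  J=14 → Machine 3 (load: 0+14=14)
  J=13 → Machine 3 (load: 14+13=27)
  J=12 → Machine 2 (load: 19+12=31)
  J=12 → Machine 1 (load: 25+12=37)
  J=4 → Machine 3 (load: 27+4=31)
Machine loads: [37, 31, 31]
Makespan = max = 37 time units


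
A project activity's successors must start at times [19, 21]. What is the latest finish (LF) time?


LF = min of all successor start times
Successors start at: [19, 21]
LF = min(19, 21)
= 19


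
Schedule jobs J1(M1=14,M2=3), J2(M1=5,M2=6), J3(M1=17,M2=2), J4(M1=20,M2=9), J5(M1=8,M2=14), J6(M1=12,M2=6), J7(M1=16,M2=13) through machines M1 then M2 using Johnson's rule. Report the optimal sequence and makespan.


Johnson's rule:
Group 1 (M1≤M2, sort by M1): ['J2', 'J5']
Group 2 (M1>M2, sort desc M2): ['J7', 'J4', 'J6', 'J1', 'J3']
Sequence: J2 → J5 → J7 → J4 → J6 → J1 → J3
Makespan calculation:
  J2: M1 done=5, M2 done=11
  J5: M1 done=13, M2 done=27
  J7: M1 done=29, M2 done=42
  J4: M1 done=49, M2 done=58
  J6: M1 done=61, M2 done=67
  J1: M1 done=75, M2 done=78
  J3: M1 done=92, M2 done=94
= Sequence: J2 → J5 → J7 → J4 → J6 → J1 → J3, Makespan: 94


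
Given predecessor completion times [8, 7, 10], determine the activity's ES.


ES = max of all predecessor completion times
Predecessors: [8, 7, 10]
ES = max(8, 7, 10)
= 10


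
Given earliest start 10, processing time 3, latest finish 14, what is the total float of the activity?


EF = ES + duration = 10 + 3 = 13
LS = LF - duration = 14 - 3 = 11
Total Float = LF - EF = 14 - 13
(or LS - ES = 11 - 10)
= 1


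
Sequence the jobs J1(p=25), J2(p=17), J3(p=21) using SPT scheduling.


SPT: sort by shortest processing time
  J2: p=17
  J3: p=21
  J1: p=25
Order: J2 → J3 → J1


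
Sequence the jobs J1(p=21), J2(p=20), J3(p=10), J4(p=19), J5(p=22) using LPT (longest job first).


LPT: sort by longest processing time first
  J5: p=22
  J1: p=21
  J2: p=20
  J4: p=19
  J3: p=10
Order: J5 → J1 → J2 → J4 → J3


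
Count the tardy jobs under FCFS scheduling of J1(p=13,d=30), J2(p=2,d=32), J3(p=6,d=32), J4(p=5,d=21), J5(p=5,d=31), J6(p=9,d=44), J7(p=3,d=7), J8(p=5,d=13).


Completion vs due date:
  J1: C=13, d=30 → on time
  J2: C=15, d=32 → on time
  J3: C=21, d=32 → on time
  J4: C=26, d=21 → TARDY
  J5: C=31, d=31 → on time
  J6: C=40, d=44 → on time
  J7: C=43, d=7 → TARDY
  J8: C=48, d=13 → TARDY
Tardy jobs: J4, J7, J8
Count = 3


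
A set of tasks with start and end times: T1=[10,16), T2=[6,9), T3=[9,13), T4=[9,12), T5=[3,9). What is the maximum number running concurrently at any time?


Check each time point for overlaps:
  t=10: 3 tasks active (T1, T3, T4)
Max concurrent = 3


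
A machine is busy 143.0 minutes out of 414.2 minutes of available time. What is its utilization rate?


Utilization = busy / total × 100
= 143.0 / 414.2 × 100
= 34.5%


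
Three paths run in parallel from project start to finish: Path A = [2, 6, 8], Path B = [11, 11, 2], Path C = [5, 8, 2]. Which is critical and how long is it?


Path A: 2 + 6 + 8 = 16
Path B: 11 + 11 + 2 = 24
Path C: 5 + 8 + 2 = 15
Critical path = longest = max(16, 24, 15)
= 24 (Path B)


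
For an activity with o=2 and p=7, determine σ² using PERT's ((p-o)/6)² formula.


σ² = ((p - o) / 6)² = (p - o)² / 36
= (7 - 2)² / 36
= 5² / 36
= 25 / 36
= 0.6944


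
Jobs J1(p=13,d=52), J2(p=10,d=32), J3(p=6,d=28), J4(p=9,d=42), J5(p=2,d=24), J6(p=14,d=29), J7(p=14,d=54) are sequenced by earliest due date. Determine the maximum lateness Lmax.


EDD order: J5 → J3 → J6 → J2 → J4 → J1 → J7
Completion and lateness:
  J5: C=2, d=24, L=2-24=-22
  J3: C=8, d=28, L=8-28=-20
  J6: C=22, d=29, L=22-29=-7
  J2: C=32, d=32, L=32-32=0
  J4: C=41, d=42, L=41-42=-1
  J1: C=54, d=52, L=54-52=2
  J7: C=68, d=54, L=68-54=14
Lmax = max(-22, -20, -7, 0, -1, 2, 14)
= 14


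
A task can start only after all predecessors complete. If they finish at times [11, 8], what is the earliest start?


ES = max of all predecessor completion times
Predecessors: [11, 8]
ES = max(11, 8)
= 11


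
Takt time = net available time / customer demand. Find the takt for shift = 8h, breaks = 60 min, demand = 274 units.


Available = 8×60 - 60 = 420 min
Takt time = 420 / 274
= 1.53 min/unit


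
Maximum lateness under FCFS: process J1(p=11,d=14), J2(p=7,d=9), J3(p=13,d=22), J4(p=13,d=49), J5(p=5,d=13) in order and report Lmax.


Lateness per job (L = C - d):
  J1: C=11, d=14, L=-3
  J2: C=18, d=9, L=9
  J3: C=31, d=22, L=9
  J4: C=44, d=49, L=-5
  J5: C=49, d=13, L=36
Lmax = max(-3, 9, 9, -5, 36)
= 36


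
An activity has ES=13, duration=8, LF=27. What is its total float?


EF = ES + duration = 13 + 8 = 21
LS = LF - duration = 27 - 8 = 19
Total Float = LF - EF = 27 - 21
(or LS - ES = 19 - 13)
= 6


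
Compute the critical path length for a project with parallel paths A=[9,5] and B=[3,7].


Path A: 9 + 5 = 14
Path B: 3 + 7 = 10
Critical path = longest = max(14, 10)
= 14 (Path A)


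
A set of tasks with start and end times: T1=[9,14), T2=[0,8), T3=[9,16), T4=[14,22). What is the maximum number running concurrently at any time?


Check each time point for overlaps:
  t=9: 2 tasks active (T1, T3)
Max concurrent = 2


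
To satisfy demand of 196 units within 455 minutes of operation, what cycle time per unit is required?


Cycle time = available time / demand
= 455 / 196
= 2.32 min/unit


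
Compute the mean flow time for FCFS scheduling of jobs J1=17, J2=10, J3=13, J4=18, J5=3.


Completion times:
  J1: completes at 17
  J2: completes at 27
  J3: completes at 40
  J4: completes at 58
  J5: completes at 61
Sum = 203
Average = 203/5
= 40.60


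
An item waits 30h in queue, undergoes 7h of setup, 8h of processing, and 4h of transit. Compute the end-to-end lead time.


Lead time = queue + setup + processing + transit
= 30 + 7 + 8 + 4
= 49 hours


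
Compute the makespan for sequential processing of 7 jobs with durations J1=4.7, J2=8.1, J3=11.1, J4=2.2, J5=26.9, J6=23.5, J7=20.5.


Sequential makespan: sum all processing times
= 4.7 + 8.1 + 11.1 + 2.2 + 26.9 + 23.5 + 20.5
= 97.0 time units


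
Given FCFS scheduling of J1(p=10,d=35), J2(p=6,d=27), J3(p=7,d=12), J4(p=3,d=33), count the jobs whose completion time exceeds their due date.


Completion vs due date:
  J1: C=10, d=35 → on time
  J2: C=16, d=27 → on time
  J3: C=23, d=12 → TARDY
  J4: C=26, d=33 → on time
Tardy jobs: J3
Count = 1


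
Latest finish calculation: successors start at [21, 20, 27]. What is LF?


LF = min of all successor start times
Successors start at: [21, 20, 27]
LF = min(21, 20, 27)
= 20


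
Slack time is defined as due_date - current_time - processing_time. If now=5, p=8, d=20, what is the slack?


Slack = due - current_time - processing
= 20 - 5 - 8
= 7


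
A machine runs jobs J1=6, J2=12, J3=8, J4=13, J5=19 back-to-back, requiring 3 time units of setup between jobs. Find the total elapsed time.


Makespan = Σ processing + (n-1) × setup
= (6 + 12 + 8 + 13 + 19) + (5-1)×3
= 58 + 12
= 70 time units


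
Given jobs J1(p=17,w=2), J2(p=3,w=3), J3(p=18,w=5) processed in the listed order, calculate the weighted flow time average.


Completion times:
  J1: C=17, w×C=2×17=34
  J2: C=20, w×C=3×20=60
  J3: C=38, w×C=5×38=190
Sum w×C = 284
Sum w = 10
Weighted avg = 284/10
= 28.40


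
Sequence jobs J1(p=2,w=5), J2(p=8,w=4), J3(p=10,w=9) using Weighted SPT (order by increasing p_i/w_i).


WSPT (Smith's rule): sort by p/w ascending
  J1: p/w = 2/5 = 0.400
  J3: p/w = 10/9 = 1.111
  J2: p/w = 8/4 = 2.000
Order: J1 → J3 → J2


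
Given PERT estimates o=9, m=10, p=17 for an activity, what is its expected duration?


te = (o + 4m + p) / 6
= (9 + 4×10 + 17) / 6
= (9 + 40 + 17) / 6
= 66 / 6
= 11.00


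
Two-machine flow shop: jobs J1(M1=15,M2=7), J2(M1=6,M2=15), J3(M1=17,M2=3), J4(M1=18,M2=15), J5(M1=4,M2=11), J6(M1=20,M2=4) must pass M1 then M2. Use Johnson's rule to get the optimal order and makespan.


Johnson's rule:
Group 1 (M1≤M2, sort by M1): ['J5', 'J2']
Group 2 (M1>M2, sort desc M2): ['J4', 'J1', 'J6', 'J3']
Sequence: J5 → J2 → J4 → J1 → J6 → J3
Makespan calculation:
  J5: M1 done=4, M2 done=15
  J2: M1 done=10, M2 done=30
  J4: M1 done=28, M2 done=45
  J1: M1 done=43, M2 done=52
  J6: M1 done=63, M2 done=67
  J3: M1 done=80, M2 done=83
= Sequence: J5 → J2 → J4 → J1 → J6 → J3, Makespan: 83


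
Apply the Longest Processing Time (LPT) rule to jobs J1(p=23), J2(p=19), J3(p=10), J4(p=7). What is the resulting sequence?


LPT: sort by longest processing time first
  J1: p=23
  J2: p=19
  J3: p=10
  J4: p=7
Order: J1 → J2 → J3 → J4


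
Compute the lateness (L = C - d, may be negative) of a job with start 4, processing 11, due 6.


Completion = 4 + 11 = 15
Lateness = C - d = 15 - 6
= 9


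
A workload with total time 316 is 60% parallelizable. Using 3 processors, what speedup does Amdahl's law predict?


Amdahl's law: T_p = T × ((1-p) + p/N)
= 316 × ((1-0.6) + 0.6/3)
= 316 × (0.40 + 0.2000)
= 316 × 0.6000
= 189.60
Speedup = 316/189.60
= 1.67×


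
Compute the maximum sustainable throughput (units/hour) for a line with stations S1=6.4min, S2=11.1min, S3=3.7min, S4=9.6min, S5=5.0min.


Bottleneck = longest station time
Station times: [6.4, 11.1, 3.7, 9.6, 5.0]
Max = 11.1 min
Rate = 60 / 11.1
= 5.41 units/hour (bottleneck: 11.1min)


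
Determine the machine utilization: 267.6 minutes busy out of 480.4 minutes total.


Utilization = busy / total × 100
= 267.6 / 480.4 × 100
= 55.7%


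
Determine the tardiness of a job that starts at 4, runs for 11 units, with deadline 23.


Completion = start + processing = 4 + 11 = 15
Tardiness = max(0, C - d) = max(0, 15 - 23)
= max(0, -8)
= 0


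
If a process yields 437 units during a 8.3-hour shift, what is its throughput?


Throughput = units / time
= 437 / 8.3
= 52.7 units/hour


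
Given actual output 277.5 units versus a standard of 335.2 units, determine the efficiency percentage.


Efficiency = (actual / standard) × 100
= (277.5 / 335.2) × 100
= 82.8%


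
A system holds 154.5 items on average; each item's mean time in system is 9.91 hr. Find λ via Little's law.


Little's law: L = λW → λ = L / W
= 154.5 / 9.91
= 15.59 per hour


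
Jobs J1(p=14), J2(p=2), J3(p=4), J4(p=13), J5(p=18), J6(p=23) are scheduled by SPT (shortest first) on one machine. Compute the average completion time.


SPT order: J2 → J3 → J4 → J1 → J5 → J6
Completion times:
  J2: C=2
  J3: C=6
  J4: C=19
  J1: C=33
  J5: C=51
  J6: C=74
Sum = 185, n = 6
Mean flow = 185/6
= 30.83


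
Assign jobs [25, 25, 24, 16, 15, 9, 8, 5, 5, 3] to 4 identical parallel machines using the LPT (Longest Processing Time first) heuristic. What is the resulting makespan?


Jobs (LPT sorted): [25, 25, 24, 16, 15, 9, 8, 5, 5, 3]
Machines: 4
  J=25 → Machine 1 (load: 0+25=25)
  J=25 → Machine 2 (load: 0+25=25)
  J=24 → Machine 3 (load: 0+24=24)
  J=16 → Machine 4 (load: 0+16=16)
  J=15 → Machine 4 (load: 16+15=31)
  J=9 → Machine 3 (load: 24+9=33)
  J=8 → Machine 1 (load: 25+8=33)
  J=5 → Machine 2 (load: 25+5=30)
  J=5 → Machine 2 (load: 30+5=35)
  J=3 → Machine 4 (load: 31+3=34)
Machine loads: [33, 35, 33, 34]
Makespan = max = 35 time units


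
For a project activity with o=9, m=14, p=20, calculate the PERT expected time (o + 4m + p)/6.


te = (o + 4m + p) / 6
= (9 + 4×14 + 20) / 6
= (9 + 56 + 20) / 6
= 85 / 6
= 14.17


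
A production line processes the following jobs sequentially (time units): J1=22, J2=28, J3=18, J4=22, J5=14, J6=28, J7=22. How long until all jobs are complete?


Sequential makespan: sum all processing times
= 22 + 28 + 18 + 22 + 14 + 28 + 22
= 154 time units


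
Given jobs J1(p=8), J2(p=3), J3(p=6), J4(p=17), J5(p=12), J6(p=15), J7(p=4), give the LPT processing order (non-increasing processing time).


LPT: sort by longest processing time first
  J4: p=17
  J6: p=15
  J5: p=12
  J1: p=8
  J3: p=6
  J7: p=4
  J2: p=3
Order: J4 → J6 → J5 → J1 → J3 → J7 → J2


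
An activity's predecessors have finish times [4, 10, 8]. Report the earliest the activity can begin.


ES = max of all predecessor completion times
Predecessors: [4, 10, 8]
ES = max(4, 10, 8)
= 10


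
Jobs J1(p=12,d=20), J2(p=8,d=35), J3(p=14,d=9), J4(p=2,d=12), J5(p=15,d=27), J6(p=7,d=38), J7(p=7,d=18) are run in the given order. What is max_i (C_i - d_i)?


Lateness per job (L = C - d):
  J1: C=12, d=20, L=-8
  J2: C=20, d=35, L=-15
  J3: C=34, d=9, L=25
  J4: C=36, d=12, L=24
  J5: C=51, d=27, L=24
  J6: C=58, d=38, L=20
  J7: C=65, d=18, L=47
Lmax = max(-8, -15, 25, 24, 24, 20, 47)
= 47


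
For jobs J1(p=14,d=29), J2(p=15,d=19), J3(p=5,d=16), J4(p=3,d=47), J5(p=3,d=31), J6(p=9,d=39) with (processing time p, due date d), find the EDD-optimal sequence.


EDD: sort by earliest due date
  J3: d=16, p=5
  J2: d=19, p=15
  J1: d=29, p=14
  J5: d=31, p=3
  J6: d=39, p=9
  J4: d=47, p=3
Order: J3 → J2 → J1 → J5 → J6 → J4


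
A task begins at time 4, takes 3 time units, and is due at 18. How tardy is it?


Completion = start + processing = 4 + 3 = 7
Tardiness = max(0, C - d) = max(0, 7 - 18)
= max(0, -11)
= 0


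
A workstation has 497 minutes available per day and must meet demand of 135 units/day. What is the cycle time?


Cycle time = available time / demand
= 497 / 135
= 3.68 min/unit


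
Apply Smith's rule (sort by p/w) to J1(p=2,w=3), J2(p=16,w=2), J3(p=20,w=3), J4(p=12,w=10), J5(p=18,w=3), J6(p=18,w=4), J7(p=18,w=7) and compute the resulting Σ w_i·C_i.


WSPT order (by p/w): J1 → J4 → J7 → J6 → J5 → J3 → J2
  J1: C=2, w·C=3×2=6
  J4: C=14, w·C=10×14=140
  J7: C=32, w·C=7×32=224
  J6: C=50, w·C=4×50=200
  J5: C=68, w·C=3×68=204
  J3: C=88, w·C=3×88=264
  J2: C=104, w·C=2×104=208
Σ w·C = 1246
= 1246


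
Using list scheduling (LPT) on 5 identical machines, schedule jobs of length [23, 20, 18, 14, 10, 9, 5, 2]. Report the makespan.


Jobs (LPT sorted): [23, 20, 18, 14, 10, 9, 5, 2]
Machines: 5
  J=23 → Machine 1 (load: 0+23=23)
  J=20 → Machine 2 (load: 0+20=20)
  J=18 → Machine 3 (load: 0+18=18)
  J=14 → Machine 4 (load: 0+14=14)
  J=10 → Machine 5 (load: 0+10=10)
  J=9 → Machine 5 (load: 10+9=19)
  J=5 → Machine 4 (load: 14+5=19)
  J=2 → Machine 3 (load: 18+2=20)
Machine loads: [23, 20, 20, 19, 19]
Makespan = max = 23 time units


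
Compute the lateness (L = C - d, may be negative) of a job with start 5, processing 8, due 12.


Completion = 5 + 8 = 13
Lateness = C - d = 13 - 12
= 1


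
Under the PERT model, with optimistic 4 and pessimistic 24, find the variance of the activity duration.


σ² = ((p - o) / 6)² = (p - o)² / 36
= (24 - 4)² / 36
= 20² / 36
= 400 / 36
= 11.1111


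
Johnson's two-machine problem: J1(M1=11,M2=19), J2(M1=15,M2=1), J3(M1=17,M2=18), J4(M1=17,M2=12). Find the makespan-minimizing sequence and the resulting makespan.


Johnson's rule:
Group 1 (M1≤M2, sort by M1): ['J1', 'J3']
Group 2 (M1>M2, sort desc M2): ['J4', 'J2']
Sequence: J1 → J3 → J4 → J2
Makespan calculation:
  J1: M1 done=11, M2 done=30
  J3: M1 done=28, M2 done=48
  J4: M1 done=45, M2 done=60
  J2: M1 done=60, M2 done=61
= Sequence: J1 → J3 → J4 → J2, Makespan: 61


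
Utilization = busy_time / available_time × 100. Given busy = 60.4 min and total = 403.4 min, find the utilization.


Utilization = busy / total × 100
= 60.4 / 403.4 × 100
= 15.0%


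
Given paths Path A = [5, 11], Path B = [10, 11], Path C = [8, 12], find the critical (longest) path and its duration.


Path A: 5 + 11 = 16
Path B: 10 + 11 = 21
Path C: 8 + 12 = 20
Critical path = longest = max(16, 21, 20)
= 21 (Path B)


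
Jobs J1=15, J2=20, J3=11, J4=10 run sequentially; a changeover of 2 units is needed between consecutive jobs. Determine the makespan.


Makespan = Σ processing + (n-1) × setup
= (15 + 20 + 11 + 10) + (4-1)×2
= 56 + 6
= 62 time units


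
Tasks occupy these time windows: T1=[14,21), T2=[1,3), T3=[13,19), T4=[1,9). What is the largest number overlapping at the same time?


Check each time point for overlaps:
  t=1: 2 tasks active (T2, T4)
Max concurrent = 2


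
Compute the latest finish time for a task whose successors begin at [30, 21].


LF = min of all successor start times
Successors start at: [30, 21]
LF = min(30, 21)
= 21


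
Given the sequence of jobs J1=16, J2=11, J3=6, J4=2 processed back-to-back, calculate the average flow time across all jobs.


Completion times:
  J1: completes at 16
  J2: completes at 27
  J3: completes at 33
  J4: completes at 35
Sum = 111
Average = 111/4
= 27.75


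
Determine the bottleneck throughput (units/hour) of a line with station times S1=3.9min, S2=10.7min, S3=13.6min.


Bottleneck = longest station time
Station times: [3.9, 10.7, 13.6]
Max = 13.6 min
Rate = 60 / 13.6
= 4.41 units/hour (bottleneck: 13.6min)


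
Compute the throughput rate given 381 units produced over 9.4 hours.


Throughput = units / time
= 381 / 9.4
= 40.5 units/hour


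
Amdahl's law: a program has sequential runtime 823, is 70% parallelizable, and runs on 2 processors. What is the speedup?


Amdahl's law: T_p = T × ((1-p) + p/N)
= 823 × ((1-0.7) + 0.7/2)
= 823 × (0.30 + 0.3500)
= 823 × 0.6500
= 534.95
Speedup = 823/534.95
= 1.54×


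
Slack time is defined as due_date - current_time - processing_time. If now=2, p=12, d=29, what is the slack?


Slack = due - current_time - processing
= 29 - 2 - 12
= 15


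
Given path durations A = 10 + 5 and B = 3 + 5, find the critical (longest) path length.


Path A: 10 + 5 = 15
Path B: 3 + 5 = 8
Critical path = longest = max(15, 8)
= 15 (Path A)


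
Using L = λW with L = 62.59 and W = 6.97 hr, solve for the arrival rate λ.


Little's law: L = λW → λ = L / W
= 62.59 / 6.97
= 8.98 per hour


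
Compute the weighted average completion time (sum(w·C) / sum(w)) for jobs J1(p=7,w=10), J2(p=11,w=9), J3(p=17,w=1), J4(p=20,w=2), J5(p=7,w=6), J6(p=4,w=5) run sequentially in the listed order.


Completion times:
  J1: C=7, w×C=10×7=70
  J2: C=18, w×C=9×18=162
  J3: C=35, w×C=1×35=35
  J4: C=55, w×C=2×55=110
  J5: C=62, w×C=6×62=372
  J6: C=66, w×C=5×66=330
Sum w×C = 1079
Sum w = 33
Weighted avg = 1079/33
= 32.70


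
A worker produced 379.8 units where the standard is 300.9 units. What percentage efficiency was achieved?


Efficiency = (actual / standard) × 100
= (379.8 / 300.9) × 100
= 126.2%


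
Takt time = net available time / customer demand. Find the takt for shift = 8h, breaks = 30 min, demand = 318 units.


Available = 8×60 - 30 = 450 min
Takt time = 450 / 318
= 1.42 min/unit


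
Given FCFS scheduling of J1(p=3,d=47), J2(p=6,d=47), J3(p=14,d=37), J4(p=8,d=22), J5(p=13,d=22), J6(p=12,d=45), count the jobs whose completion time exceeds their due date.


Completion vs due date:
  J1: C=3, d=47 → on time
  J2: C=9, d=47 → on time
  J3: C=23, d=37 → on time
  J4: C=31, d=22 → TARDY
  J5: C=44, d=22 → TARDY
  J6: C=56, d=45 → TARDY
Tardy jobs: J4, J5, J6
Count = 3


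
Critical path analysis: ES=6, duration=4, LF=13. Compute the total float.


EF = ES + duration = 6 + 4 = 10
LS = LF - duration = 13 - 4 = 9
Total Float = LF - EF = 13 - 10
(or LS - ES = 9 - 6)
= 3


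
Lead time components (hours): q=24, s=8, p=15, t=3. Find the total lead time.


Lead time = queue + setup + processing + transit
= 24 + 8 + 15 + 3
= 50 hours


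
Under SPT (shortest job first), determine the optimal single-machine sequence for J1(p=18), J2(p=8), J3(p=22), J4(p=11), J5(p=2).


SPT: sort by shortest processing time
  J5: p=2
  J2: p=8
  J4: p=11
  J1: p=18
  J3: p=22
Order: J5 → J2 → J4 → J1 → J3


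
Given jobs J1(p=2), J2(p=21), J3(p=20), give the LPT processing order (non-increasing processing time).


LPT: sort by longest processing time first
  J2: p=21
  J3: p=20
  J1: p=2
Order: J2 → J3 → J1


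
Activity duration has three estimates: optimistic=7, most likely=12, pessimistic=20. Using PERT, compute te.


te = (o + 4m + p) / 6
= (7 + 4×12 + 20) / 6
= (7 + 48 + 20) / 6
= 75 / 6
= 12.50


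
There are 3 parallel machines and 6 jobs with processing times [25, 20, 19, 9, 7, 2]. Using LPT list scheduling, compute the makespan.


Jobs (LPT sorted): [25, 20, 19, 9, 7, 2]
Machines: 3
  J=25 → Machine 1 (load: 0+25=25)
  J=20 → Machine 2 (load: 0+20=20)
  J=19 → Machine 3 (load: 0+19=19)
  J=9 → Machine 3 (load: 19+9=28)
  J=7 → Machine 2 (load: 20+7=27)
  J=2 → Machine 1 (load: 25+2=27)
Machine loads: [27, 27, 28]
Makespan = max = 28 time units


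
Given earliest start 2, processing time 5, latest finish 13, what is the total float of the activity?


EF = ES + duration = 2 + 5 = 7
LS = LF - duration = 13 - 5 = 8
Total Float = LF - EF = 13 - 7
(or LS - ES = 8 - 2)
= 6


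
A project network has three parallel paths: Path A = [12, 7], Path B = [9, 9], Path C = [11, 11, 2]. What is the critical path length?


Path A: 12 + 7 = 19
Path B: 9 + 9 = 18
Path C: 11 + 11 + 2 = 24
Critical path = longest = max(19, 18, 24)
= 24 (Path C)


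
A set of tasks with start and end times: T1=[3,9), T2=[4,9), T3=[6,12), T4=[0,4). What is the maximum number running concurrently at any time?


Check each time point for overlaps:
  t=6: 3 tasks active (T1, T2, T3)
Max concurrent = 3


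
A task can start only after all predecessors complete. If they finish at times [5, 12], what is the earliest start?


ES = max of all predecessor completion times
Predecessors: [5, 12]
ES = max(5, 12)
= 12


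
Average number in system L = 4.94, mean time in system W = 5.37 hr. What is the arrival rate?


Little's law: L = λW → λ = L / W
= 4.94 / 5.37
= 0.92 per hour


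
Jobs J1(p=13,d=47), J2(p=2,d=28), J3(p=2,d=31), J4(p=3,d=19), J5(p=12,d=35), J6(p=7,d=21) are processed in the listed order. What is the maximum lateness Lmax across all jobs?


Lateness per job (L = C - d):
  J1: C=13, d=47, L=-34
  J2: C=15, d=28, L=-13
  J3: C=17, d=31, L=-14
  J4: C=20, d=19, L=1
  J5: C=32, d=35, L=-3
  J6: C=39, d=21, L=18
Lmax = max(-34, -13, -14, 1, -3, 18)
= 18


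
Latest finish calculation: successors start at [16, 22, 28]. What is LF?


LF = min of all successor start times
Successors start at: [16, 22, 28]
LF = min(16, 22, 28)
= 16


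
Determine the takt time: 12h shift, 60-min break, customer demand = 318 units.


Available = 12×60 - 60 = 660 min
Takt time = 660 / 318
= 2.08 min/unit


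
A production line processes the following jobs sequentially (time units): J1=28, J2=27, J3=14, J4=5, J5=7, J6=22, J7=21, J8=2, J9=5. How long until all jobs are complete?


Sequential makespan: sum all processing times
= 28 + 27 + 14 + 5 + 7 + 22 + 21 + 2 + 5
= 131 time units


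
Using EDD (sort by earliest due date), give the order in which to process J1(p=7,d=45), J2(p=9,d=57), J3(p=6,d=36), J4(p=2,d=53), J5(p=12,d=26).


EDD: sort by earliest due date
  J5: d=26, p=12
  J3: d=36, p=6
  J1: d=45, p=7
  J4: d=53, p=2
  J2: d=57, p=9
Order: J5 → J3 → J1 → J4 → J2


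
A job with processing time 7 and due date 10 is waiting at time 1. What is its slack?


Slack = due - current_time - processing
= 10 - 1 - 7
= 2


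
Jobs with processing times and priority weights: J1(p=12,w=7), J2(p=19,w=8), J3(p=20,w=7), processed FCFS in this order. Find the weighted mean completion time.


Completion times:
  J1: C=12, w×C=7×12=84
  J2: C=31, w×C=8×31=248
  J3: C=51, w×C=7×51=357
Sum w×C = 689
Sum w = 22
Weighted avg = 689/22
= 31.32


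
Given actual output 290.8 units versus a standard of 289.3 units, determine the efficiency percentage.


Efficiency = (actual / standard) × 100
= (290.8 / 289.3) × 100
= 100.5%


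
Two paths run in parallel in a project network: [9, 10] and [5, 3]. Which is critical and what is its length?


Path A: 9 + 10 = 19
Path B: 5 + 3 = 8
Critical path = longest = max(19, 8)
= 19 (Path A)


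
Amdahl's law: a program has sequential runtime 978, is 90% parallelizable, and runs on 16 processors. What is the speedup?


Amdahl's law: T_p = T × ((1-p) + p/N)
= 978 × ((1-0.9) + 0.9/16)
= 978 × (0.10 + 0.0563)
= 978 × 0.1562
= 152.81
Speedup = 978/152.81
= 6.40×


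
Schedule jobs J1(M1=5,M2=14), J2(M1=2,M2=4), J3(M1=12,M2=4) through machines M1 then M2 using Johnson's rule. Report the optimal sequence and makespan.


Johnson's rule:
Group 1 (M1≤M2, sort by M1): ['J2', 'J1']
Group 2 (M1>M2, sort desc M2): ['J3']
Sequence: J2 → J1 → J3
Makespan calculation:
  J2: M1 done=2, M2 done=6
  J1: M1 done=7, M2 done=21
  J3: M1 done=19, M2 done=25
= Sequence: J2 → J1 → J3, Makespan: 25


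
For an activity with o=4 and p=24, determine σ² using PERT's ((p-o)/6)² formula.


σ² = ((p - o) / 6)² = (p - o)² / 36
= (24 - 4)² / 36
= 20² / 36
= 400 / 36
= 11.1111


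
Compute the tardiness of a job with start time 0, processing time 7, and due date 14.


Completion = start + processing = 0 + 7 = 7
Tardiness = max(0, C - d) = max(0, 7 - 14)
= max(0, -7)
= 0


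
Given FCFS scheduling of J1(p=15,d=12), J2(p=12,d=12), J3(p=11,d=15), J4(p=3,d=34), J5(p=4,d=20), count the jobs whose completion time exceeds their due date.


Completion vs due date:
  J1: C=15, d=12 → TARDY
  J2: C=27, d=12 → TARDY
  J3: C=38, d=15 → TARDY
  J4: C=41, d=34 → TARDY
  J5: C=45, d=20 → TARDY
Tardy jobs: J1, J2, J3, J4, J5
Count = 5


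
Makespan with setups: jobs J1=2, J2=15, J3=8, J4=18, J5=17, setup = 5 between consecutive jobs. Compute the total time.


Makespan = Σ processing + (n-1) × setup
= (2 + 15 + 8 + 18 + 17) + (5-1)×5
= 60 + 20
= 80 time units


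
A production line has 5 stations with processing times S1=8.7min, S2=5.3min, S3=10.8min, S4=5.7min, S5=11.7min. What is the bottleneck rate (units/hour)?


Bottleneck = longest station time
Station times: [8.7, 5.3, 10.8, 5.7, 11.7]
Max = 11.7 min
Rate = 60 / 11.7
= 5.13 units/hour (bottleneck: 11.7min)


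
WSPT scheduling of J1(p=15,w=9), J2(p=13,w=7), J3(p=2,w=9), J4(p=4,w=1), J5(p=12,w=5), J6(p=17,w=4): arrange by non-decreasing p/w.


WSPT (Smith's rule): sort by p/w ascending
  J3: p/w = 2/9 = 0.222
  J1: p/w = 15/9 = 1.667
  J2: p/w = 13/7 = 1.857
  J5: p/w = 12/5 = 2.400
  J4: p/w = 4/1 = 4.000
  J6: p/w = 17/4 = 4.250
Order: J3 → J1 → J2 → J5 → J4 → J6


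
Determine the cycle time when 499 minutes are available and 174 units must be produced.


Cycle time = available time / demand
= 499 / 174
= 2.87 min/unit


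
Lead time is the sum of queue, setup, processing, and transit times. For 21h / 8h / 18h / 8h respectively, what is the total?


Lead time = queue + setup + processing + transit
= 21 + 8 + 18 + 8
= 55 hours


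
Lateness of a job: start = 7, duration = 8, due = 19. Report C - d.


Completion = 7 + 8 = 15
Lateness = C - d = 15 - 19
= -4


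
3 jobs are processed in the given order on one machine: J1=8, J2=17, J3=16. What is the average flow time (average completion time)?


Completion times:
  J1: completes at 8
  J2: completes at 25
  J3: completes at 41
Sum = 74
Average = 74/3
= 24.67


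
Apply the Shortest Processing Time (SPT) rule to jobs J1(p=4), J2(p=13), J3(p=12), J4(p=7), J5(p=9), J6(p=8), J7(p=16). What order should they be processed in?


SPT: sort by shortest processing time
  J1: p=4
  J4: p=7
  J6: p=8
  J5: p=9
  J3: p=12
  J2: p=13
  J7: p=16
Order: J1 → J4 → J6 → J5 → J3 → J2 → J7


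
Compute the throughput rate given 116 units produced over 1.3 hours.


Throughput = units / time
= 116 / 1.3
= 89.2 units/hour


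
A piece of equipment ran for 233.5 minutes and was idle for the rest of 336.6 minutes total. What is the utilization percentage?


Utilization = busy / total × 100
= 233.5 / 336.6 × 100
= 69.4%


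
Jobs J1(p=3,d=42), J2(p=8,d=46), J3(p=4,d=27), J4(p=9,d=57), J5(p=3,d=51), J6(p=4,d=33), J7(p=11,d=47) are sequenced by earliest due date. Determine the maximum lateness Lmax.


EDD order: J3 → J6 → J1 → J2 → J7 → J5 → J4
Completion and lateness:
  J3: C=4, d=27, L=4-27=-23
  J6: C=8, d=33, L=8-33=-25
  J1: C=11, d=42, L=11-42=-31
  J2: C=19, d=46, L=19-46=-27
  J7: C=30, d=47, L=30-47=-17
  J5: C=33, d=51, L=33-51=-18
  J4: C=42, d=57, L=42-57=-15
Lmax = max(-23, -25, -31, -27, -17, -18, -15)
= -15


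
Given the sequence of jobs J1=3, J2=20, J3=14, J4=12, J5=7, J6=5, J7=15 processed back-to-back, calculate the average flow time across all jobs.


Completion times:
  J1: completes at 3
  J2: completes at 23
  J3: completes at 37
  J4: completes at 49
  J5: completes at 56
  J6: completes at 61
  J7: completes at 76
Sum = 305
Average = 305/7
= 43.57


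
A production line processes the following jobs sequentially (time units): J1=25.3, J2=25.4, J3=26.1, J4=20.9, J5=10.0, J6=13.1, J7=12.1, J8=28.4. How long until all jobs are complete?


Sequential makespan: sum all processing times
= 25.3 + 25.4 + 26.1 + 20.9 + 10.0 + 13.1 + 12.1 + 28.4
= 161.3 time units


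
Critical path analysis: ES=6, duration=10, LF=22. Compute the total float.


EF = ES + duration = 6 + 10 = 16
LS = LF - duration = 22 - 10 = 12
Total Float = LF - EF = 22 - 16
(or LS - ES = 12 - 6)
= 6


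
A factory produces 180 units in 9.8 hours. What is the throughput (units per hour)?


Throughput = units / time
= 180 / 9.8
= 18.4 units/hour


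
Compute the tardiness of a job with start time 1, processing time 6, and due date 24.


Completion = start + processing = 1 + 6 = 7
Tardiness = max(0, C - d) = max(0, 7 - 24)
= max(0, -17)
= 0


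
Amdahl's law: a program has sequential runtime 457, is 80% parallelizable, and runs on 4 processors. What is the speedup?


Amdahl's law: T_p = T × ((1-p) + p/N)
= 457 × ((1-0.8) + 0.8/4)
= 457 × (0.20 + 0.2000)
= 457 × 0.4000
= 182.80
Speedup = 457/182.80
= 2.50×


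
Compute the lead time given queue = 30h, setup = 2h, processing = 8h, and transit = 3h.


Lead time = queue + setup + processing + transit
= 30 + 2 + 8 + 3
= 43 hours


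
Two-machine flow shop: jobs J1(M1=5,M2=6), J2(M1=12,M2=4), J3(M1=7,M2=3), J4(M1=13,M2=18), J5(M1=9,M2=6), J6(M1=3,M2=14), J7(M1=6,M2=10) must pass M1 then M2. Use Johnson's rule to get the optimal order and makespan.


Johnson's rule:
Group 1 (M1≤M2, sort by M1): ['J6', 'J1', 'J7', 'J4']
Group 2 (M1>M2, sort desc M2): ['J5', 'J2', 'J3']
Sequence: J6 → J1 → J7 → J4 → J5 → J2 → J3
Makespan calculation:
  J6: M1 done=3, M2 done=17
  J1: M1 done=8, M2 done=23
  J7: M1 done=14, M2 done=33
  J4: M1 done=27, M2 done=51
  J5: M1 done=36, M2 done=57
  J2: M1 done=48, M2 done=61
  J3: M1 done=55, M2 done=64
= Sequence: J6 → J1 → J7 → J4 → J5 → J2 → J3, Makespan: 64


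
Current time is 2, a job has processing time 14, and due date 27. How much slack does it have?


Slack = due - current_time - processing
= 27 - 2 - 14
= 11


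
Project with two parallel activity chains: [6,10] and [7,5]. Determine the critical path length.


Path A: 6 + 10 = 16
Path B: 7 + 5 = 12
Critical path = longest = max(16, 12)
= 16 (Path A)


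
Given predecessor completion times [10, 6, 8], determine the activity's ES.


ES = max of all predecessor completion times
Predecessors: [10, 6, 8]
ES = max(10, 6, 8)
= 10


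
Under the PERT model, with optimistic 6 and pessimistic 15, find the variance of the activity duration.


σ² = ((p - o) / 6)² = (p - o)² / 36
= (15 - 6)² / 36
= 9² / 36
= 81 / 36
= 2.2500


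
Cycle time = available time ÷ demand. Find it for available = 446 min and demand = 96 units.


Cycle time = available time / demand
= 446 / 96
= 4.65 min/unit


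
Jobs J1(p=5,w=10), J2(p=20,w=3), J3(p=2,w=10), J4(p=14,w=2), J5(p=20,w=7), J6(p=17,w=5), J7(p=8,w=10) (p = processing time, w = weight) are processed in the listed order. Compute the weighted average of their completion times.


Completion times:
  J1: C=5, w×C=10×5=50
  J2: C=25, w×C=3×25=75
  J3: C=27, w×C=10×27=270
  J4: C=41, w×C=2×41=82
  J5: C=61, w×C=7×61=427
  J6: C=78, w×C=5×78=390
  J7: C=86, w×C=10×86=860
Sum w×C = 2154
Sum w = 47
Weighted avg = 2154/47
= 45.83


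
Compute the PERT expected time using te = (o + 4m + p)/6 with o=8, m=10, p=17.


te = (o + 4m + p) / 6
= (8 + 4×10 + 17) / 6
= (8 + 40 + 17) / 6
= 65 / 6
= 10.83


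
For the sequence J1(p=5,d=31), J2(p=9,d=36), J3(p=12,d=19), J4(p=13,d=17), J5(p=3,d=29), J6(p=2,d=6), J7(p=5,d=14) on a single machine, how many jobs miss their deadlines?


Completion vs due date:
  J1: C=5, d=31 → on time
  J2: C=14, d=36 → on time
  J3: C=26, d=19 → TARDY
  J4: C=39, d=17 → TARDY
  J5: C=42, d=29 → TARDY
  J6: C=44, d=6 → TARDY
  J7: C=49, d=14 → TARDY
Tardy jobs: J3, J4, J5, J6, J7
Count = 5


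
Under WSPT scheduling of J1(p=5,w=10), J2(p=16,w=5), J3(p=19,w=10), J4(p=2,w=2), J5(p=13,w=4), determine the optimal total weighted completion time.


WSPT order (by p/w): J1 → J4 → J3 → J2 → J5
  J1: C=5, w·C=10×5=50
  J4: C=7, w·C=2×7=14
  J3: C=26, w·C=10×26=260
  J2: C=42, w·C=5×42=210
  J5: C=55, w·C=4×55=220
Σ w·C = 754
= 754


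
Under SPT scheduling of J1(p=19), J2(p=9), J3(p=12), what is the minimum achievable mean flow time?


SPT order: J2 → J3 → J1
Completion times:
  J2: C=9
  J3: C=21
  J1: C=40
Sum = 70, n = 3
Mean flow = 70/3
= 23.33
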